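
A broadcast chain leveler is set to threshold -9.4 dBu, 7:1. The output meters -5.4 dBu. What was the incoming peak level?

Post-compression overshoot = -5.4 − (-9.4) = 4 dB.
Input overshoot = R × output overshoot = 28 dB → input = -9.4 + 28 = 18.6 dBu.

18.6 dBu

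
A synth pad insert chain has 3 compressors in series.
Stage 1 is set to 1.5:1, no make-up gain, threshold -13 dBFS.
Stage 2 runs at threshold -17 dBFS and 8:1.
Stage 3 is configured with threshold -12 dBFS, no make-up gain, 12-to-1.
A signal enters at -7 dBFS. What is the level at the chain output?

-16 dBFS

Stage 1: overshoot 6 dB → 6/1.5 = 4 dB → -9 dBFS.
Stage 2: -9 dBFS is 8 dB over -17 dBFS; at 8:1 that becomes 1 dB over, giving -16 dBFS.
Stage 3: -16 dBFS ≤ -12 dBFS, so stage 3 doesn't engage; output -16 dBFS.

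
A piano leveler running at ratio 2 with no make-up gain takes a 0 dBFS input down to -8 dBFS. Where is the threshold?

-16 dBFS

Let T be the threshold. Output overshoot = (input overshoot)/R, so -8 − T = (0 − T)/2.
2·(-8 − T) = 0 − T → 1·T = -16 − 0 = -16.
T = -16/1 = -16 dBFS.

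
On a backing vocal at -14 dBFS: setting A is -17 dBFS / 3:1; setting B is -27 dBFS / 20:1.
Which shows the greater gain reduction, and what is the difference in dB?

B, by 10.35 dB

A: overshoot 3 dB → output overshoot 1 dB → GR 2 dB.
B: overshoot 13 dB → output overshoot 0.65 dB → GR 12.35 dB.
B applies 10.35 dB more gain reduction.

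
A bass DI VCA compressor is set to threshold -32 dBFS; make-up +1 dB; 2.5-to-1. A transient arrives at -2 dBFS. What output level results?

-2 dBFS sits 30 dB over threshold.
At 2.5:1 the overshoot is divided by 2.5, leaving 12 dB above threshold.
Output = -32 + 12 = -20 dBFS; make-up adds 1 dB, giving -19 dBFS.

-19 dBFS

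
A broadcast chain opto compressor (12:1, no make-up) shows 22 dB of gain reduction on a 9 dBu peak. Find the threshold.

-15 dBu

Let T be the threshold. Output overshoot = (input overshoot)/R, so -13 − T = (9 − T)/12.
12·(-13 − T) = 9 − T → 11·T = -156 − 9 = -165.
T = -165/11 = -15 dBu.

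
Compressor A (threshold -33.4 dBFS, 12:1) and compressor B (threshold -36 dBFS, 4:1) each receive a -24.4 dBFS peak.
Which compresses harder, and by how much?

B, by 0.45 dB

A: 9 dB over, compressed to 0.75 dB over, so 8.25 dB of GR.
B: 11.6 dB over, compressed to 2.9 dB over, so 8.7 dB of GR.
B applies 0.45 dB more gain reduction.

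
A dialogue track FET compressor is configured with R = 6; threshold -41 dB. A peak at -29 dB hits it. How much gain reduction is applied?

-29 dB exceeds the threshold by 12 dB.
At 6:1, output sits 12/6 = 2 dB above threshold.
So the signal is attenuated by 12 − 2 = 10 dB.

10 dB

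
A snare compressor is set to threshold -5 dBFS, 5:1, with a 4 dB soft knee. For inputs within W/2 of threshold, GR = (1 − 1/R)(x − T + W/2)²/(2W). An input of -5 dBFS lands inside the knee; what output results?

x − T + W/2 = -5 − (-5) + 2 = 2.
GR = (1 − 1/5) × 2² / 8 = 0.8 × 4 / 8 = 0.4 dB.
Output = -5 − 0.4 = -5.4 dBFS.

-5.4 dBFS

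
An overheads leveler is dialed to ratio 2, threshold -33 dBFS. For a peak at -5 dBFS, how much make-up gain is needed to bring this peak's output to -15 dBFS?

Overshoot 28 dB → 28/2 = 14 dB after compression, so the compressed level is -33 + 14 = -19 dBFS.
Make-up = target − compressed = -15 − (-19) = 4 dB.

4 dB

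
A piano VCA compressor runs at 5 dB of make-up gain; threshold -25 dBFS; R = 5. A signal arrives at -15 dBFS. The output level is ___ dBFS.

-18 dBFS

Overshoot: -15 − (-25) = 10 dB.
The 10 dB excess becomes 2 dB after 5:1 reduction.
That puts the output at -23 dBFS; make-up adds 5 dB, giving -18 dBFS.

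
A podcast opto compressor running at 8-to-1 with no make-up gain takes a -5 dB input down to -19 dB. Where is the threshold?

Input is 16 dB above T (since output overshoot × R = input overshoot: (-19 − T)·8 = -5 − T gives T = -21 dB).
Check: -21 + (-5 − (-21))/8 = -21 + 2 = -19 dB. ✓

-21 dB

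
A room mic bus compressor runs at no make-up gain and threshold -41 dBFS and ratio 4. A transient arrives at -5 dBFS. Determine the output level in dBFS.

Overshoot: -5 − (-41) = 36 dB.
The 36 dB excess becomes 9 dB after 4:1 reduction.
That puts the output at -32 dBFS.

-32 dBFS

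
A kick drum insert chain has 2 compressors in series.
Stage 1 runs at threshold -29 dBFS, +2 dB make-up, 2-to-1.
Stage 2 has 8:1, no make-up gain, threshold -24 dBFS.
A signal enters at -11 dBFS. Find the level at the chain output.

-23.25 dBFS

Stage 1: 18 dB above -29 dBFS, reduced 2:1 to 9 dB above → -20 dBFS; +2 dB make-up → -18 dBFS.
Stage 2: -18 dBFS is 6 dB over -24 dBFS; at 8:1 that becomes 0.75 dB over, giving -23.25 dBFS.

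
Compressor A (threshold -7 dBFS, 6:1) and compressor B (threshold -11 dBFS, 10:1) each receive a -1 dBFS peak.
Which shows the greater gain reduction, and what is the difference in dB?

B, by 4 dB

A: 6 dB over, compressed to 1 dB over, so 5 dB of GR.
B: 10 dB over, compressed to 1 dB over, so 9 dB of GR.
B reduces 4 dB more.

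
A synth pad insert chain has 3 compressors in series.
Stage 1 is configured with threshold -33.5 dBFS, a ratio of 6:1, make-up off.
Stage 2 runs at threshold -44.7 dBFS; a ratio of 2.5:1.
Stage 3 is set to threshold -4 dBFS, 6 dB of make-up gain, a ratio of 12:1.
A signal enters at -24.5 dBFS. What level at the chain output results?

Stage 1: -24.5 dBFS is 9 dB over -33.5 dBFS; at 6:1 that becomes 1.5 dB over, giving -32 dBFS.
Stage 2: 12.7 dB above -44.7 dBFS, reduced 2.5:1 to 5.08 dB above → -39.62 dBFS.
Stage 3: -39.62 dBFS ≤ -4 dBFS, so stage 3 doesn't engage; make-up brings it to -33.62 dBFS.

-33.62 dBFS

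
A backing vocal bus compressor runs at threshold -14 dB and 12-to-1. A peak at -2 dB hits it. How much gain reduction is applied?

-2 dB exceeds the threshold by 12 dB.
After 12:1 compression the overshoot becomes 12/12 = 1 dB.
So the signal is attenuated by 12 − 1 = 11 dB.

11 dB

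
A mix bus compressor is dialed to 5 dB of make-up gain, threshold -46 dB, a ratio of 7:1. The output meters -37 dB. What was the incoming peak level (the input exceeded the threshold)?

-18 dB

Stripping the +5 dB make-up gives -42 dB at the gain stage.
Post-compression overshoot = -42 − (-46) = 4 dB.
Before 7:1 compression the overshoot was 4 × 7 = 28 dB, so input = -46 + 28 = -18 dB.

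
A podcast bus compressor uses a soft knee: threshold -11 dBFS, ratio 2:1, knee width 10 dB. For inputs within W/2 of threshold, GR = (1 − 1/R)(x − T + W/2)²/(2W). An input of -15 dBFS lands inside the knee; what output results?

x − T + W/2 = -15 − (-11) + 5 = 1.
GR = (1 − 1/2) × 1² / 20 = 0.5 × 1 / 20 = 0.025 dB.
Output = -15 − 0.025 = -15.025 dBFS.

-15.025 dBFS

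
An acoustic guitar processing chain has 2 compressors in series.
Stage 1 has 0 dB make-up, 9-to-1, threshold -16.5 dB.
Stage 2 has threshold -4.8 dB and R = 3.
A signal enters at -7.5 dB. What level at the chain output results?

Stage 1: -7.5 dB is 9 dB over -16.5 dB; at 9:1 that becomes 1 dB over, giving -15.5 dB.
Stage 2: -15.5 dB ≤ -4.8 dB, so stage 2 doesn't engage; output -15.5 dB.

-15.5 dB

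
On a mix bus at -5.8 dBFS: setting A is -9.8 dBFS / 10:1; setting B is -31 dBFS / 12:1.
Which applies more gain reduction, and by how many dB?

A: 4 dB over, compressed to 0.4 dB over, so 3.6 dB of GR.
B: 25.2 dB over, compressed to 2.1 dB over, so 23.1 dB of GR.
B reduces 19.5 dB more.

B, by 19.5 dB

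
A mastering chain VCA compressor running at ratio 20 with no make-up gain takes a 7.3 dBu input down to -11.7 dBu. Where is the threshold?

-12.7 dBu

Let T be the threshold. Output overshoot = (input overshoot)/R, so -11.7 − T = (7.3 − T)/20.
20·(-11.7 − T) = 7.3 − T → 19·T = -234 − 7.3 = -241.3.
T = -241.3/19 = -12.7 dBu.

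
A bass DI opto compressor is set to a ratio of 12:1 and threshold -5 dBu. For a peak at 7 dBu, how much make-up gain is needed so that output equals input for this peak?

Without make-up, output = threshold + overshoot/12 = -5 + 1 = -4 dBu.
Gap to target: 11 dB.

11 dB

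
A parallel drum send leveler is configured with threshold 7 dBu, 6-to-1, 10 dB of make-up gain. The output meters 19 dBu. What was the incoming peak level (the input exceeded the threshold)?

Before make-up, the level was 19 − 10 = 9 dBu.
That's 2 dB above the 7 dBu threshold.
Undo the ratio: input overshoot = 2 × 6 = 12 dB, giving input = 19 dBu.

19 dBu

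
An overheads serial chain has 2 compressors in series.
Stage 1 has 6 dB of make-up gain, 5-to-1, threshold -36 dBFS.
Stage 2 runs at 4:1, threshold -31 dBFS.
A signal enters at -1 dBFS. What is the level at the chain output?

-29 dBFS

Stage 1: overshoot 35 dB → 35/5 = 7 dB → -29 dBFS; +6 dB make-up → -23 dBFS.
Stage 2: overshoot 8 dB → 8/4 = 2 dB → -29 dBFS.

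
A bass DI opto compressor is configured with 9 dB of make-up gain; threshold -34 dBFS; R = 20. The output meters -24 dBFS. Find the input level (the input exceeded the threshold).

-14 dBFS

Stripping the +9 dB make-up gives -33 dBFS at the gain stage.
The compressed level sits -33 − (-34) = 1 dB over threshold.
Before 20:1 compression the overshoot was 1 × 20 = 20 dB, so input = -34 + 20 = -14 dBFS.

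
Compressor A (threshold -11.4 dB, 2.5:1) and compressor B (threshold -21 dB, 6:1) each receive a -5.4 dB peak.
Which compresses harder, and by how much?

B, by 9.4 dB

A: overshoot 6 dB → output overshoot 2.4 dB → GR 3.6 dB.
B: overshoot 15.6 dB → output overshoot 2.6 dB → GR 13 dB.
Difference: 9.4 dB in favour of B.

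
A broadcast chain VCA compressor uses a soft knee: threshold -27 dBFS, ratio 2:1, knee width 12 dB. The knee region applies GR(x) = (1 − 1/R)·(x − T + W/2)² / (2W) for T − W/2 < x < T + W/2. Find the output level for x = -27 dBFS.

-27.75 dBFS

x − T + W/2 = -27 − (-27) + 6 = 6.
GR = (1 − 1/2) × 6² / 24 = 0.5 × 36 / 24 = 0.75 dB.
Output = -27 − 0.75 = -27.75 dBFS.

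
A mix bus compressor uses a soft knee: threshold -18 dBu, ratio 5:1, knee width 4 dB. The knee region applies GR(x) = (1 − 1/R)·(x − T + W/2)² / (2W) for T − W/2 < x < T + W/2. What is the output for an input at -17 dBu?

-17.9 dBu

x − T + W/2 = -17 − (-18) + 2 = 3.
GR = (1 − 1/5) × 3² / 8 = 0.8 × 9 / 8 = 0.9 dB.
Output = -17 − 0.9 = -17.9 dBu.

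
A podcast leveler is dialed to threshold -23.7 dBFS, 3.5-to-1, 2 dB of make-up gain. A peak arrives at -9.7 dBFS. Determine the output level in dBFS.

-9.7 dBFS sits 14 dB over threshold.
At 3.5:1 the overshoot is divided by 3.5, leaving 4 dB above threshold.
So the level is -23.7 + 4 = -19.7 dBFS; make-up adds 2 dB, giving -17.7 dBFS.

-17.7 dBFS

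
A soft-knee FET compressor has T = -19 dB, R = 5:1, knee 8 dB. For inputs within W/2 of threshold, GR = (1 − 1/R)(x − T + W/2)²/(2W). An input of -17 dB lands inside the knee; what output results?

-18.8 dB

x − T + W/2 = -17 − (-19) + 4 = 6.
GR = (1 − 1/5) × 6² / 16 = 0.8 × 36 / 16 = 1.8 dB.
Output = -17 − 1.8 = -18.8 dB.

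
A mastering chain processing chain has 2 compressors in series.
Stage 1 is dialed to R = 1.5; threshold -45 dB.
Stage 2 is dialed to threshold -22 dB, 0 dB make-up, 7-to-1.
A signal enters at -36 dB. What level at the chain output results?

Stage 1: -36 dB is 9 dB over -45 dB; at 1.5:1 that becomes 6 dB over, giving -39 dB.
Stage 2: -39 dB ≤ -22 dB, so stage 2 doesn't engage; output -39 dB.

-39 dB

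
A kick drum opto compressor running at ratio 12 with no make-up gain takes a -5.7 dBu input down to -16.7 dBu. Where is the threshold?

Gain reduction = -5.7 − (-16.7) = 11 dB; output overshoot = GR / (R − 1) = 11 / 11 = 1 dB.
Threshold = output − output overshoot = -16.7 − 1 = -17.7 dBu.

-17.7 dBu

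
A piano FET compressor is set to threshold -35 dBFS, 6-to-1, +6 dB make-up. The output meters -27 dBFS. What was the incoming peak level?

Stripping the +6 dB make-up gives -33 dBFS at the gain stage.
That's 2 dB above the -35 dBFS threshold.
Input overshoot = R × output overshoot = 12 dB → input = -35 + 12 = -23 dBFS.

-23 dBFS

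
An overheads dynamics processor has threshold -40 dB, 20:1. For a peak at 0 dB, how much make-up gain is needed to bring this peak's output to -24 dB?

Overshoot 40 dB → 40/20 = 2 dB after compression, so the compressed level is -40 + 2 = -38 dB.
Make-up = target − compressed = -24 − (-38) = 14 dB.

14 dB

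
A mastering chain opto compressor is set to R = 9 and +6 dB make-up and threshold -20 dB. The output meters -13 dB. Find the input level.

-11 dB

Remove make-up: -13 − 6 = -19 dB.
The compressed level sits -19 − (-20) = 1 dB over threshold.
Before 9:1 compression the overshoot was 1 × 9 = 9 dB, so input = -20 + 9 = -11 dB.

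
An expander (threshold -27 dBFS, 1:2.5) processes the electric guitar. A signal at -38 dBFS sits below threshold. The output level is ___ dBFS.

The input is 11 dB below the -27 dBFS threshold.
A 1:2.5 expander multiplies undershoot by 2.5: 11 × 2.5 = 27.5 dB below threshold.
Output = -27 − 27.5 = -54.5 dBFS.

-54.5 dBFS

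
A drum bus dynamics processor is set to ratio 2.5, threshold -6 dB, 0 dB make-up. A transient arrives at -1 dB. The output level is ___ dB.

-4 dB

-1 dB sits 5 dB over threshold.
The 5 dB excess becomes 2 dB after 2.5:1 reduction.
So the level is -6 + 2 = -4 dB.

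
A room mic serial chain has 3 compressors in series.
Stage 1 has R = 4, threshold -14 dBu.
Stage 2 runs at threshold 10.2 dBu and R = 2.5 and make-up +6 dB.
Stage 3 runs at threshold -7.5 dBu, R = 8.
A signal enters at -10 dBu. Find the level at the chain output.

-7.4375 dBu

Stage 1: -10 dBu is 4 dB over -14 dBu; at 4:1 that becomes 1 dB over, giving -13 dBu.
Stage 2: -13 dBu ≤ 10.2 dBu, so stage 2 doesn't engage; make-up brings it to -7 dBu.
Stage 3: 0.5 dB above -7.5 dBu, reduced 8:1 to 0.0625 dB above → -7.4375 dBu.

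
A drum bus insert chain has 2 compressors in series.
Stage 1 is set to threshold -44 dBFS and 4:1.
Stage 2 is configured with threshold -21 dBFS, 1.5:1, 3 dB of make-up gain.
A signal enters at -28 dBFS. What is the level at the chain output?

-37 dBFS

Stage 1: overshoot 16 dB → 16/4 = 4 dB → -40 dBFS.
Stage 2: -40 dBFS ≤ -21 dBFS, so stage 2 doesn't engage; make-up brings it to -37 dBFS.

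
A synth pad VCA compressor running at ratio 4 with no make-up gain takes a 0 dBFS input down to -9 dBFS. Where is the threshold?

-12 dBFS

Input is 12 dB above T (since output overshoot × R = input overshoot: (-9 − T)·4 = 0 − T gives T = -12 dBFS).
Check: -12 + (0 − (-12))/4 = -12 + 3 = -9 dBFS. ✓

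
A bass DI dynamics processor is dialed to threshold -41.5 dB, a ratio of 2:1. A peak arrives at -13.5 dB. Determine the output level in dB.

-13.5 dB sits 28 dB over threshold.
2:1 compression reduces that to 28/2 = 14 dB over.
That puts the output at -27.5 dB.

-27.5 dB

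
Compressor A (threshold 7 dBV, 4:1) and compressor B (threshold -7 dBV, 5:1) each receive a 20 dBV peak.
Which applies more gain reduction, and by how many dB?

B, by 11.85 dB

A: GR = 13 − 13/4 = 9.75 dB.
B: GR = 27 − 27/5 = 21.6 dB.
B applies 11.85 dB more gain reduction.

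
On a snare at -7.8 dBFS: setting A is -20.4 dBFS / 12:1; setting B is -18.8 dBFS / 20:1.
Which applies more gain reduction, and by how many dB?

A, by 1.1 dB

A: overshoot 12.6 dB → output overshoot 1.05 dB → GR 11.55 dB.
B: overshoot 11 dB → output overshoot 0.55 dB → GR 10.45 dB.
A applies 1.1 dB more gain reduction.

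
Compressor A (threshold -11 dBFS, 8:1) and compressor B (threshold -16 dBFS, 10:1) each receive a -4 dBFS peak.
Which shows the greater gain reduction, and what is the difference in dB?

B, by 4.675 dB

A: 7 dB over, compressed to 0.875 dB over, so 6.125 dB of GR.
B: 12 dB over, compressed to 1.2 dB over, so 10.8 dB of GR.
B reduces 4.675 dB more.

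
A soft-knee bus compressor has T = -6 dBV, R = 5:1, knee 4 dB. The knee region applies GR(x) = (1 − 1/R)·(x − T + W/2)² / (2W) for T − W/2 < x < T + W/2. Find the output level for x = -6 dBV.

x − T + W/2 = -6 − (-6) + 2 = 2.
GR = (1 − 1/5) × 2² / 8 = 0.8 × 4 / 8 = 0.4 dB.
Output = -6 − 0.4 = -6.4 dBV.

-6.4 dBV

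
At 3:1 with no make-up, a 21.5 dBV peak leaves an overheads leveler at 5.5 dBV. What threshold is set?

Let T be the threshold. Output overshoot = (input overshoot)/R, so 5.5 − T = (21.5 − T)/3.
3·(5.5 − T) = 21.5 − T → 2·T = 16.5 − 21.5 = -5.
T = -5/2 = -2.5 dBV.

-2.5 dBV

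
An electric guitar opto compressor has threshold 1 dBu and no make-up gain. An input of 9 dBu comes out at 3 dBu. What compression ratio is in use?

Input overshoot = 9 − 1 = 8 dB; output overshoot = 3 − 1 = 2 dB.
Ratio = 8 / 2 = 4.

4:1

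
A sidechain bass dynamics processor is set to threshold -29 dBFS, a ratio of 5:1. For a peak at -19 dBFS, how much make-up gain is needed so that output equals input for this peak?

8 dB

Without make-up, output = threshold + overshoot/5 = -29 + 2 = -27 dBFS.
Gap to target: 8 dB.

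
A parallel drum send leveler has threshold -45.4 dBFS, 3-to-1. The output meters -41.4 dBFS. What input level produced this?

-33.4 dBFS

The compressed level sits -41.4 − (-45.4) = 4 dB over threshold.
Before 3:1 compression the overshoot was 4 × 3 = 12 dB, so input = -45.4 + 12 = -33.4 dBFS.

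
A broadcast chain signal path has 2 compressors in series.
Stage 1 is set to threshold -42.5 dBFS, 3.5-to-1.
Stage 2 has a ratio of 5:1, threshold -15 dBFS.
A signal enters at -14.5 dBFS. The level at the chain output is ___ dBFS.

-34.5 dBFS

Stage 1: 28 dB above -42.5 dBFS, reduced 3.5:1 to 8 dB above → -34.5 dBFS.
Stage 2: -34.5 dBFS is at or below the -15 dBFS threshold — no compression; output -34.5 dBFS.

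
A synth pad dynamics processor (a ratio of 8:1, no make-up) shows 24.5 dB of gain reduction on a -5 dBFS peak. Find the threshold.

-33 dBFS

Let T be the threshold. Output overshoot = (input overshoot)/R, so -29.5 − T = (-5 − T)/8.
8·(-29.5 − T) = -5 − T → 7·T = -236 − (-5) = -231.
T = -231/7 = -33 dBFS.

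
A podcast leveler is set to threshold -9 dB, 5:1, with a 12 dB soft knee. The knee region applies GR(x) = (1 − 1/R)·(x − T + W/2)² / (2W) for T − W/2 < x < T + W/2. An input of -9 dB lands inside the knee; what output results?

x − T + W/2 = -9 − (-9) + 6 = 6.
GR = (1 − 1/5) × 6² / 24 = 0.8 × 36 / 24 = 1.2 dB.
Output = -9 − 1.2 = -10.2 dB.

-10.2 dB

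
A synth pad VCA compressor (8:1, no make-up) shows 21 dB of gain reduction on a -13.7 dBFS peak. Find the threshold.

Gain reduction = -13.7 − (-34.7) = 21 dB; output overshoot = GR / (R − 1) = 21 / 7 = 3 dB.
Threshold = output − output overshoot = -34.7 − 3 = -37.7 dBFS.

-37.7 dBFS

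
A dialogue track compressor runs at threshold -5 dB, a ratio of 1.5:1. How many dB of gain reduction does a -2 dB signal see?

1 dB

The signal is 3 dB above threshold.
At 1.5:1, output sits 3/1.5 = 2 dB above threshold.
Gain reduction = 3 − 2 = 1 dB.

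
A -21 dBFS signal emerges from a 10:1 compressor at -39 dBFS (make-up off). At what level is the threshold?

Gain reduction = -21 − (-39) = 18 dB; output overshoot = GR / (R − 1) = 18 / 9 = 2 dB.
Threshold = output − output overshoot = -39 − 2 = -41 dBFS.

-41 dBFS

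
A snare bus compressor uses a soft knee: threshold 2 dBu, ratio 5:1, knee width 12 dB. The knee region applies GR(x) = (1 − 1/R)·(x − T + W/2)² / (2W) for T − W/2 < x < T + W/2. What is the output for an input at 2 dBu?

x − T + W/2 = 2 − 2 + 6 = 6.
GR = (1 − 1/5) × 6² / 24 = 0.8 × 36 / 24 = 1.2 dB.
Output = 2 − 1.2 = 0.8 dBu.

0.8 dBu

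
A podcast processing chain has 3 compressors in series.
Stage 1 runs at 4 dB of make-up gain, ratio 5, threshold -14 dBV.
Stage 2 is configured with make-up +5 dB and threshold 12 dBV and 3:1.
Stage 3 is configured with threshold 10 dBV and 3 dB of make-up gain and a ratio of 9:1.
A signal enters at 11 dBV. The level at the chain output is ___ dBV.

3 dBV

Stage 1: 11 dBV is 25 dB over -14 dBV; at 5:1 that becomes 5 dB over, giving -9 dBV; +4 dB make-up → -5 dBV.
Stage 2: -5 dBV is at or below the 12 dBV threshold — no compression; make-up brings it to 0 dBV.
Stage 3: below threshold (0 ≤ 10); passes unchanged; make-up brings it to 3 dBV.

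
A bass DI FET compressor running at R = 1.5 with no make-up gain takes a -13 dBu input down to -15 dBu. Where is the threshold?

-19 dBu

Input is 6 dB above T (since output overshoot × R = input overshoot: (-15 − T)·1.5 = -13 − T gives T = -19 dBu).
Check: -19 + (-13 − (-19))/1.5 = -19 + 4 = -15 dBu. ✓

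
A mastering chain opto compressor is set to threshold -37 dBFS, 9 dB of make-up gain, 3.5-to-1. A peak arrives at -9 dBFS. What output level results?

-20 dBFS

The input is 28 dB above the -37 dBFS threshold.
At 3.5:1 the overshoot is divided by 3.5, leaving 8 dB above threshold.
Output = -37 + 8 = -29 dBFS; make-up adds 9 dB, giving -20 dBFS.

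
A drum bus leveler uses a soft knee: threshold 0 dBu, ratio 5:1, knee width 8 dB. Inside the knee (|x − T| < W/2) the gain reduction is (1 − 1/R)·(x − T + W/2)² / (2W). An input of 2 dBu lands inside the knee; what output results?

0.2 dBu

x − T + W/2 = 2 − 0 + 4 = 6.
GR = (1 − 1/5) × 6² / 16 = 0.8 × 36 / 16 = 1.8 dB.
Output = 2 − 1.8 = 0.2 dBu.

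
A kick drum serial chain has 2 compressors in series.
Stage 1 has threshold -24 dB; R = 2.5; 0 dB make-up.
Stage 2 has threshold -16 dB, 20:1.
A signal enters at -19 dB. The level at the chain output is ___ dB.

Stage 1: -19 dB is 5 dB over -24 dB; at 2.5:1 that becomes 2 dB over, giving -22 dB.
Stage 2: -22 dB ≤ -16 dB, so stage 2 doesn't engage; output -22 dB.

-22 dB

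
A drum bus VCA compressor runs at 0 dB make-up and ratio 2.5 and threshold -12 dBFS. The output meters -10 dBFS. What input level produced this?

That's 2 dB above the -12 dBFS threshold.
Before 2.5:1 compression the overshoot was 2 × 2.5 = 5 dB, so input = -12 + 5 = -7 dBFS.

-7 dBFS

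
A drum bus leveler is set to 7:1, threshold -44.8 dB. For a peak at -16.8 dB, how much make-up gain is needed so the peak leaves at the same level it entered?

24 dB

Without make-up, output = threshold + overshoot/7 = -44.8 + 4 = -40.8 dB.
Gap to target: 24 dB.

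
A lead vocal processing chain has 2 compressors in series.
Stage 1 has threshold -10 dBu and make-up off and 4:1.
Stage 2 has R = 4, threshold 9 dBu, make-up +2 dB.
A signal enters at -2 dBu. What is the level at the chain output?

-6 dBu

Stage 1: overshoot 8 dB → 8/4 = 2 dB → -8 dBu.
Stage 2: below threshold (-8 ≤ 9); passes unchanged; make-up brings it to -6 dBu.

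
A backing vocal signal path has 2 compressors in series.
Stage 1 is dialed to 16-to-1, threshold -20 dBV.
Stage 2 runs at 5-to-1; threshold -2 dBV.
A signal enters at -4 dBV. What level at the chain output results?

Stage 1: 16 dB above -20 dBV, reduced 16:1 to 1 dB above → -19 dBV.
Stage 2: below threshold (-19 ≤ -2); passes unchanged; output -19 dBV.

-19 dBV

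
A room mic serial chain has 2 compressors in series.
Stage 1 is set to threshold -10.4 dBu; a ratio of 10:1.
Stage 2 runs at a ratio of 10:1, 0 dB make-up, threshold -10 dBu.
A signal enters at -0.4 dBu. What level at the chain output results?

-9.94 dBu

Stage 1: overshoot 10 dB → 10/10 = 1 dB → -9.4 dBu.
Stage 2: 0.6 dB above -10 dBu, reduced 10:1 to 0.06 dB above → -9.94 dBu.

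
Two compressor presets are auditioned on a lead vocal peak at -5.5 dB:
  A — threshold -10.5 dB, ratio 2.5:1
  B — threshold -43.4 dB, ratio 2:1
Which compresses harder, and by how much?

B, by 15.95 dB

A: 5 dB over, compressed to 2 dB over, so 3 dB of GR.
B: 37.9 dB over, compressed to 18.95 dB over, so 18.95 dB of GR.
Difference: 15.95 dB in favour of B.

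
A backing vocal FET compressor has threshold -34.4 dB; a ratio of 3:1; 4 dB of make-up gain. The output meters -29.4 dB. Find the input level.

-31.4 dB

Stripping the +4 dB make-up gives -33.4 dB at the gain stage.
That's 1 dB above the -34.4 dB threshold.
Before 3:1 compression the overshoot was 1 × 3 = 3 dB, so input = -34.4 + 3 = -31.4 dB.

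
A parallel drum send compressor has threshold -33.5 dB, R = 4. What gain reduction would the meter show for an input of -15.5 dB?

13.5 dB

-15.5 dB exceeds the threshold by 18 dB.
At 4:1, output sits 18/4 = 4.5 dB above threshold.
So the signal is attenuated by 18 − 4.5 = 13.5 dB.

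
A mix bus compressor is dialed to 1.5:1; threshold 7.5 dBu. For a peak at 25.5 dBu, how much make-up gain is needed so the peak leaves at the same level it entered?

The peak compresses to 7.5 + 18/1.5 = 19.5 dBu.
To reach 25.5 dBu requires 25.5 − 19.5 = 6 dB of make-up.

6 dB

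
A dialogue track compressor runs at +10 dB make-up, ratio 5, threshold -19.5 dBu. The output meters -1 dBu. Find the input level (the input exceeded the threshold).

Remove make-up: -1 − 10 = -11 dBu.
That's 8.5 dB above the -19.5 dBu threshold.
Input overshoot = R × output overshoot = 42.5 dB → input = -19.5 + 42.5 = 23 dBu.

23 dBu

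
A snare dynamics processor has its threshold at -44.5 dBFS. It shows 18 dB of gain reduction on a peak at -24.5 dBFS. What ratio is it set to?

Input overshoot = -24.5 − (-44.5) = 20 dB.
Output overshoot = 20 − 18 = 2 dB.
Ratio = input overshoot / output overshoot = 20 / 2 = 10.

10:1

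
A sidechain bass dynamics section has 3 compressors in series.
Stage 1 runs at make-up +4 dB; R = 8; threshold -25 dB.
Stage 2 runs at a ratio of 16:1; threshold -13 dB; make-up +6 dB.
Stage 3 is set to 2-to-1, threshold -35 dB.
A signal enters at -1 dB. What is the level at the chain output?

Stage 1: overshoot 24 dB → 24/8 = 3 dB → -22 dB; +4 dB make-up → -18 dB.
Stage 2: -18 dB ≤ -13 dB, so stage 2 doesn't engage; make-up brings it to -12 dB.
Stage 3: overshoot 23 dB → 23/2 = 11.5 dB → -23.5 dB.

-23.5 dB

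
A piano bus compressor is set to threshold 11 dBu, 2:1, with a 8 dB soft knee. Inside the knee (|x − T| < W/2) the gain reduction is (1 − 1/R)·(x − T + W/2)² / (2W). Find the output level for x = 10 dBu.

x − T + W/2 = 10 − 11 + 4 = 3.
GR = (1 − 1/2) × 3² / 16 = 0.5 × 9 / 16 = 0.28125 dB.
Output = 10 − 0.28125 = 9.71875 dBu.

9.71875 dBu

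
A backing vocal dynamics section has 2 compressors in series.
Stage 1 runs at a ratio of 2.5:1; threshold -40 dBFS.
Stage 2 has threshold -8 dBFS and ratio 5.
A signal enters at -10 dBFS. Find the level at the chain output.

-28 dBFS

Stage 1: -10 dBFS is 30 dB over -40 dBFS; at 2.5:1 that becomes 12 dB over, giving -28 dBFS.
Stage 2: -28 dBFS ≤ -8 dBFS, so stage 2 doesn't engage; output -28 dBFS.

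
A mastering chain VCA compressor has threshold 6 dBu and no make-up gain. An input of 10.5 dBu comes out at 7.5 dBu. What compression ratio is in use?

Input overshoot = 10.5 − 6 = 4.5 dB; output overshoot = 7.5 − 6 = 1.5 dB.
Ratio = 4.5 / 1.5 = 3.

3:1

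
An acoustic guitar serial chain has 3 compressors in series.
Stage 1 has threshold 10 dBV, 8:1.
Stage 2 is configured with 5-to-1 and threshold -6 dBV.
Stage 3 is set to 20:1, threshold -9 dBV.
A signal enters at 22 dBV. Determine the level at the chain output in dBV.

-8.675 dBV

Stage 1: overshoot 12 dB → 12/8 = 1.5 dB → 11.5 dBV.
Stage 2: 17.5 dB above -6 dBV, reduced 5:1 to 3.5 dB above → -2.5 dBV.
Stage 3: overshoot 6.5 dB → 6.5/20 = 0.325 dB → -8.675 dBV.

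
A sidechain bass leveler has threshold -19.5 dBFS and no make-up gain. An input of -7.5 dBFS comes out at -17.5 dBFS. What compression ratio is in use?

Input overshoot = -7.5 − (-19.5) = 12 dB; output overshoot = -17.5 − (-19.5) = 2 dB.
Ratio = 12 / 2 = 6.

6:1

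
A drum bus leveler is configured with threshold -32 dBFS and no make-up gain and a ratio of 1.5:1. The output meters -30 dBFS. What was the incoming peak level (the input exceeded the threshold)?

-29 dBFS

The compressed level sits -30 − (-32) = 2 dB over threshold.
Undo the ratio: input overshoot = 2 × 1.5 = 3 dB, giving input = -29 dBFS.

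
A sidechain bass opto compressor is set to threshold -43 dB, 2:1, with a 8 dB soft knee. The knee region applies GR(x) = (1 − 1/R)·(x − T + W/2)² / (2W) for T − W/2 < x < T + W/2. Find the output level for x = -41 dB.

x − T + W/2 = -41 − (-43) + 4 = 6.
GR = (1 − 1/2) × 6² / 16 = 0.5 × 36 / 16 = 1.125 dB.
Output = -41 − 1.125 = -42.125 dB.

-42.125 dB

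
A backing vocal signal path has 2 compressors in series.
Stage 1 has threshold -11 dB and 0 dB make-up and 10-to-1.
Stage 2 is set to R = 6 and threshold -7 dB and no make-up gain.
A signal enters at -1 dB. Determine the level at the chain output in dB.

Stage 1: -1 dB is 10 dB over -11 dB; at 10:1 that becomes 1 dB over, giving -10 dB.
Stage 2: below threshold (-10 ≤ -7); passes unchanged; output -10 dB.

-10 dB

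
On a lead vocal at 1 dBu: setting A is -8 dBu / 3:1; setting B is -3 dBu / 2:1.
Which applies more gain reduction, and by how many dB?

A: overshoot 9 dB → output overshoot 3 dB → GR 6 dB.
B: overshoot 4 dB → output overshoot 2 dB → GR 2 dB.
Difference: 4 dB in favour of A.

A, by 4 dB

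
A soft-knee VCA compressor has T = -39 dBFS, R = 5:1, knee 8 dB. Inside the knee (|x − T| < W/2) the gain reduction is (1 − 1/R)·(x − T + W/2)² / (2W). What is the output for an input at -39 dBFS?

x − T + W/2 = -39 − (-39) + 4 = 4.
GR = (1 − 1/5) × 4² / 16 = 0.8 × 16 / 16 = 0.8 dB.
Output = -39 − 0.8 = -39.8 dBFS.

-39.8 dBFS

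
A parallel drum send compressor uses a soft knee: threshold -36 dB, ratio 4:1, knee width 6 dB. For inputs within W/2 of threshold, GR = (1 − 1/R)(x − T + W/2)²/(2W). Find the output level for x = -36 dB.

x − T + W/2 = -36 − (-36) + 3 = 3.
GR = (1 − 1/4) × 3² / 12 = 0.75 × 9 / 12 = 0.5625 dB.
Output = -36 − 0.5625 = -36.5625 dB.

-36.5625 dB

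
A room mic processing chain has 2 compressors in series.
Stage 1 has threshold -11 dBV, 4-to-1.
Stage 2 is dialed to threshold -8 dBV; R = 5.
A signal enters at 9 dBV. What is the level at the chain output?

Stage 1: 9 dBV is 20 dB over -11 dBV; at 4:1 that becomes 5 dB over, giving -6 dBV.
Stage 2: overshoot 2 dB → 2/5 = 0.4 dB → -7.6 dBV.

-7.6 dBV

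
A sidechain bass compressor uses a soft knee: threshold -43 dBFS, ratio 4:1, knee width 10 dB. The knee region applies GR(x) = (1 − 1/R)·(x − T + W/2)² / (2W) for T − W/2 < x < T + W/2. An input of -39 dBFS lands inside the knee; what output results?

x − T + W/2 = -39 − (-43) + 5 = 9.
GR = (1 − 1/4) × 9² / 20 = 0.75 × 81 / 20 = 3.0375 dB.
Output = -39 − 3.0375 = -42.0375 dBFS.

-42.0375 dBFS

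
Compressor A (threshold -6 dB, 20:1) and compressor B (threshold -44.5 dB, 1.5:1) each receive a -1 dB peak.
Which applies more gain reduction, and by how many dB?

A: GR = 5 − 5/20 = 4.75 dB.
B: GR = 43.5 − 43.5/1.5 = 14.5 dB.
B reduces 9.75 dB more.

B, by 9.75 dB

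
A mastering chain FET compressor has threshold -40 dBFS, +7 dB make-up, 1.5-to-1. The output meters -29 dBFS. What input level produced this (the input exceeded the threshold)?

-34 dBFS

Before make-up, the level was -29 − 7 = -36 dBFS.
The compressed level sits -36 − (-40) = 4 dB over threshold.
Input overshoot = R × output overshoot = 6 dB → input = -40 + 6 = -34 dBFS.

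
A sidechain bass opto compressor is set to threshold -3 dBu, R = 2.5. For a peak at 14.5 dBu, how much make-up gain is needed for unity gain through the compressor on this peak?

10.5 dB

Overshoot 17.5 dB → 17.5/2.5 = 7 dB after compression, so the compressed level is -3 + 7 = 4 dBu.
Make-up = target − compressed = 14.5 − 4 = 10.5 dB.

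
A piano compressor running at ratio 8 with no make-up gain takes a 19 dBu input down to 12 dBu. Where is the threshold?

Input is 8 dB above T (since output overshoot × R = input overshoot: (12 − T)·8 = 19 − T gives T = 11 dBu).
Check: 11 + (19 − 11)/8 = 11 + 1 = 12 dBu. ✓

11 dBu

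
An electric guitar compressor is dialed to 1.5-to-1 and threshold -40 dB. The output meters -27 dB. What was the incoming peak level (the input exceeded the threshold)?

The compressed level sits -27 − (-40) = 13 dB over threshold.
Before 1.5:1 compression the overshoot was 13 × 1.5 = 19.5 dB, so input = -40 + 19.5 = -20.5 dB.

-20.5 dB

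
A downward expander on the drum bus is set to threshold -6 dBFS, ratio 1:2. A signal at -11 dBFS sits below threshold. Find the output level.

-16 dBFS

Below threshold, a 1:2 expander applies gain = (2−1)×(T − x) of attenuation.
(2−1) × 5 = 5 dB, so output = -11 − 5 = -16 dBFS.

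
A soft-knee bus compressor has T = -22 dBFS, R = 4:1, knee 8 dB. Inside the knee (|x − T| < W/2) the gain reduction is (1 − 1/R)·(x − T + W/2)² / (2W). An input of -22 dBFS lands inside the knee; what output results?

x − T + W/2 = -22 − (-22) + 4 = 4.
GR = (1 − 1/4) × 4² / 16 = 0.75 × 16 / 16 = 0.75 dB.
Output = -22 − 0.75 = -22.75 dBFS.

-22.75 dBFS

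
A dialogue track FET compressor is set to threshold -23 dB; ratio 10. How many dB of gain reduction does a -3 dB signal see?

18 dB

Overshoot = -3 − (-23) = 20 dB.
A 10:1 ratio leaves 2 dB of that excess.
GR = overshoot in − overshoot out = 20 − 2 = 18 dB.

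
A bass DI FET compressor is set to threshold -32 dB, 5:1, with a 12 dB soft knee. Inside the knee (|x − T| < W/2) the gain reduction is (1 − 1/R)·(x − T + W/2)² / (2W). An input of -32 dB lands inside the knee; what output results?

-33.2 dB

x − T + W/2 = -32 − (-32) + 6 = 6.
GR = (1 − 1/5) × 6² / 24 = 0.8 × 36 / 24 = 1.2 dB.
Output = -32 − 1.2 = -33.2 dB.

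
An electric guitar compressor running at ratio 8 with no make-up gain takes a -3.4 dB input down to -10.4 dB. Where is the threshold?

-11.4 dB

Input is 8 dB above T (since output overshoot × R = input overshoot: (-10.4 − T)·8 = -3.4 − T gives T = -11.4 dB).
Check: -11.4 + (-3.4 − (-11.4))/8 = -11.4 + 1 = -10.4 dB. ✓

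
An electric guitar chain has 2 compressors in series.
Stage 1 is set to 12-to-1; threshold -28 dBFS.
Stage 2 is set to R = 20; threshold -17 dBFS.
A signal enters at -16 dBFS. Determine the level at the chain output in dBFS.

Stage 1: 12 dB above -28 dBFS, reduced 12:1 to 1 dB above → -27 dBFS.
Stage 2: below threshold (-27 ≤ -17); passes unchanged; output -27 dBFS.

-27 dBFS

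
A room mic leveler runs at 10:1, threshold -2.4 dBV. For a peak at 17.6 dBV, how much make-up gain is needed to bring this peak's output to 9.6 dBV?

The peak compresses to -2.4 + 20/10 = -0.4 dBV.
To reach 9.6 dBV requires 9.6 − (-0.4) = 10 dB of make-up.

10 dB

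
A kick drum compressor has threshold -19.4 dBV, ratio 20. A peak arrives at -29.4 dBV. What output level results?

-29.4 dBV

-29.4 dBV is 10 dB below the -19.4 dBV threshold, so no gain reduction is applied.
Output = input = -29.4 dBV.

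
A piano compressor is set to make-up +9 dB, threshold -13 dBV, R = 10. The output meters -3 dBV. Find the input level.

Stripping the +9 dB make-up gives -12 dBV at the gain stage.
Post-compression overshoot = -12 − (-13) = 1 dB.
Before 10:1 compression the overshoot was 1 × 10 = 10 dB, so input = -13 + 10 = -3 dBV.

-3 dBV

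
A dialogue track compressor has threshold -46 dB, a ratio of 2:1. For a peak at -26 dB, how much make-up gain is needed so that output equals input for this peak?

10 dB

Without make-up, output = threshold + overshoot/2 = -46 + 10 = -36 dB.
Gap to target: 10 dB.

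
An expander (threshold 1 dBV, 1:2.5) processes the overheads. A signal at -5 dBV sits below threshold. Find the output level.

Undershoot = 1 − (-5) = 6 dB.
At 1:2.5, that expands to 15 dB under threshold.
Output = 1 − 15 = -14 dBV.

-14 dBV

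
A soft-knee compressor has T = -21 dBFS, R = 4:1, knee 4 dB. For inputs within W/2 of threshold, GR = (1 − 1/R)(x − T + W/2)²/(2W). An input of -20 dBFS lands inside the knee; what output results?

-20.84375 dBFS

x − T + W/2 = -20 − (-21) + 2 = 3.
GR = (1 − 1/4) × 3² / 8 = 0.75 × 9 / 8 = 0.84375 dB.
Output = -20 − 0.84375 = -20.84375 dBFS.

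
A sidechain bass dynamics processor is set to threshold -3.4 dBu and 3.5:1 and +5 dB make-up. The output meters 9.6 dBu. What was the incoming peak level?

24.6 dBu

Stripping the +5 dB make-up gives 4.6 dBu at the gain stage.
Post-compression overshoot = 4.6 − (-3.4) = 8 dB.
Undo the ratio: input overshoot = 8 × 3.5 = 28 dB, giving input = 24.6 dBu.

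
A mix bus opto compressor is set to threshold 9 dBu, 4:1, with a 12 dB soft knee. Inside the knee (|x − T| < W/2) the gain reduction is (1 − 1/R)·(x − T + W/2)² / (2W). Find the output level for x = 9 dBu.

x − T + W/2 = 9 − 9 + 6 = 6.
GR = (1 − 1/4) × 6² / 24 = 0.75 × 36 / 24 = 1.125 dB.
Output = 9 − 1.125 = 7.875 dBu.

7.875 dBu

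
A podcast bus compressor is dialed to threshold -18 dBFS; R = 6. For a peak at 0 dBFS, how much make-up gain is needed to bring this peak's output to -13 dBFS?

Without make-up, output = threshold + overshoot/6 = -18 + 3 = -15 dBFS.
Gap to target: 2 dB.

2 dB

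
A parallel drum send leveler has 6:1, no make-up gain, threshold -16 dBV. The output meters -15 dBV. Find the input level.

The compressed level sits -15 − (-16) = 1 dB over threshold.
Input overshoot = R × output overshoot = 6 dB → input = -16 + 6 = -10 dBV.

-10 dBV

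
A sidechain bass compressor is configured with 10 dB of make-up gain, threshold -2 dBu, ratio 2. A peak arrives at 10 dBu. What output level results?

14 dBu

10 dBu sits 12 dB over threshold.
At 2:1 the overshoot is divided by 2, leaving 6 dB above threshold.
So the level is -2 + 6 = 4 dBu; make-up adds 10 dB, giving 14 dBu.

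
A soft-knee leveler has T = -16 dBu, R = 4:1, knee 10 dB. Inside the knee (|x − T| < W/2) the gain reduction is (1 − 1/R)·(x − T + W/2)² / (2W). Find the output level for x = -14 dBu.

-15.8375 dBu

x − T + W/2 = -14 − (-16) + 5 = 7.
GR = (1 − 1/4) × 7² / 20 = 0.75 × 49 / 20 = 1.8375 dB.
Output = -14 − 1.8375 = -15.8375 dBu.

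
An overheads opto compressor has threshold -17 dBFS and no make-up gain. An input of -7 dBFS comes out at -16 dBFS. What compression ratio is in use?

Input overshoot = -7 − (-17) = 10 dB; output overshoot = -16 − (-17) = 1 dB.
Ratio = 10 / 1 = 10.

10:1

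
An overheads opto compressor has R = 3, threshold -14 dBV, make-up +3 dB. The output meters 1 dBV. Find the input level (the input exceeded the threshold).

22 dBV

Remove make-up: 1 − 3 = -2 dBV.
Post-compression overshoot = -2 − (-14) = 12 dB.
Input overshoot = R × output overshoot = 36 dB → input = -14 + 36 = 22 dBV.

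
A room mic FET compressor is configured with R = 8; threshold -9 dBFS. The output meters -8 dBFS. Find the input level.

-1 dBFS

The compressed level sits -8 − (-9) = 1 dB over threshold.
Input overshoot = R × output overshoot = 8 dB → input = -9 + 8 = -1 dBFS.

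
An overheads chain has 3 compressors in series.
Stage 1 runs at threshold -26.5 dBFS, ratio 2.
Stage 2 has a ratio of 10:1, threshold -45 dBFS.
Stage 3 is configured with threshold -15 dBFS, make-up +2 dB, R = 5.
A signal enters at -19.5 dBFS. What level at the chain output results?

Stage 1: -19.5 dBFS is 7 dB over -26.5 dBFS; at 2:1 that becomes 3.5 dB over, giving -23 dBFS.
Stage 2: overshoot 22 dB → 22/10 = 2.2 dB → -42.8 dBFS.
Stage 3: -42.8 dBFS is at or below the -15 dBFS threshold — no compression; make-up brings it to -40.8 dBFS.

-40.8 dBFS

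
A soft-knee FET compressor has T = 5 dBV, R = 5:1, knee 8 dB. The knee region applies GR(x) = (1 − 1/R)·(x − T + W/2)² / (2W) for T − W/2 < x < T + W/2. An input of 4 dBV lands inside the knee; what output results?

3.55 dBV

x − T + W/2 = 4 − 5 + 4 = 3.
GR = (1 − 1/5) × 3² / 16 = 0.8 × 9 / 16 = 0.45 dB.
Output = 4 − 0.45 = 3.55 dBV.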